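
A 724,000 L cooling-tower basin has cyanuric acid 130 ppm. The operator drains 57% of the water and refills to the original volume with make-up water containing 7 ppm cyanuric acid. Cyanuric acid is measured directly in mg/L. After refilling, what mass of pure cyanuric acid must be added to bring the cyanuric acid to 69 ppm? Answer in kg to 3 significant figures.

After draining 57% and refilling: 130 × 0.43 + 7 × 0.57 = 59.89 ppm.
Deficit to target: 69 − 59.89 = 9.11 mg/L.
Mass: 9.11 mg/L × 724,000 L = 6596 g cyanuric acid.

6.60 kg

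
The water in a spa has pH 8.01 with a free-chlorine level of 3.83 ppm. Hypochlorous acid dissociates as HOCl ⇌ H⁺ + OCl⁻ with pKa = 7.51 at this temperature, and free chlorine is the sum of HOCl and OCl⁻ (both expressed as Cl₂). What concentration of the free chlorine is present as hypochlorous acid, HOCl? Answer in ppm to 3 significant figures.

[OCl⁻]/[HOCl] = 10^(pH − pKa) = 10^(8.01 − 7.51) = 10^0.50 = 3.162.
Fraction as HOCl = 1 / (1 + 3.162) = 0.2403.
HOCl = 0.2403 × 3.83 ppm = 0.9202 ppm.

0.920 ppm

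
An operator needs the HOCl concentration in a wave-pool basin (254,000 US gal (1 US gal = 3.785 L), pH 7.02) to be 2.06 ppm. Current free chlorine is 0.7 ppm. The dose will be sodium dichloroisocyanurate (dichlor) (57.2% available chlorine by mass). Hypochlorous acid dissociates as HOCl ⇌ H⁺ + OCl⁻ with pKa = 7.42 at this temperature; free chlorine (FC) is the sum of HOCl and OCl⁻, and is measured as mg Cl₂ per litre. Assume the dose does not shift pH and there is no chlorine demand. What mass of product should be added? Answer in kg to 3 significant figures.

3.66 kg

Volume: 254,000 US gal × 3.785 L/gal = 961,390 L.
[OCl⁻]/[HOCl] = 10^(pH − pKa) = 10^(7.02 − 7.42) = 0.3981; fraction as HOCl = 1/(1 + 0.3981) = 0.7153.
Free chlorine required for 2.06 ppm HOCl: 2.06 / 0.7153 = 2.88 ppm.
FC to add: 2.88 − 0.7 = 2.18 mg/L as Cl₂.
Cl₂ equivalent: 2.18 mg/L × 961,390 L = 2096 g.
Product at 57.2% available Cl: 2096 / 0.572 = 3664 g.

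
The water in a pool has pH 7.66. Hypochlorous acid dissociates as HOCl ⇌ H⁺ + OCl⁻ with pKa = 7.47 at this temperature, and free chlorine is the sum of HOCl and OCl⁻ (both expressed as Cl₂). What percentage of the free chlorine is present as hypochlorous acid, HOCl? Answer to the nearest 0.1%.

[OCl⁻]/[HOCl] = 10^(pH − pKa) = 10^(7.66 − 7.47) = 10^0.19 = 1.549.
Fraction as HOCl = 1 / (1 + 1.549) = 0.3923.

39.2%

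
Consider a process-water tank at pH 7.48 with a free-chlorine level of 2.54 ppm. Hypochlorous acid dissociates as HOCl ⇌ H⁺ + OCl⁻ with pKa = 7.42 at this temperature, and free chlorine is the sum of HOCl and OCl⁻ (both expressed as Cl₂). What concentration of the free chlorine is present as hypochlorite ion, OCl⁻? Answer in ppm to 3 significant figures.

1.36 ppm

[OCl⁻]/[HOCl] = 10^(pH − pKa) = 10^(7.48 − 7.42) = 10^0.06 = 1.148.
Fraction as HOCl = 1 / (1 + 1.148) = 0.4655.
OCl⁻ = (1 − 0.4655) × 2.54 ppm = 1.358 ppm.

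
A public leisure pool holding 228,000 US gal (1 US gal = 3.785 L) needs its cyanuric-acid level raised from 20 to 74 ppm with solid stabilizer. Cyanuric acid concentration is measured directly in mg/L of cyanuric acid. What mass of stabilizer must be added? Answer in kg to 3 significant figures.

46.6 kg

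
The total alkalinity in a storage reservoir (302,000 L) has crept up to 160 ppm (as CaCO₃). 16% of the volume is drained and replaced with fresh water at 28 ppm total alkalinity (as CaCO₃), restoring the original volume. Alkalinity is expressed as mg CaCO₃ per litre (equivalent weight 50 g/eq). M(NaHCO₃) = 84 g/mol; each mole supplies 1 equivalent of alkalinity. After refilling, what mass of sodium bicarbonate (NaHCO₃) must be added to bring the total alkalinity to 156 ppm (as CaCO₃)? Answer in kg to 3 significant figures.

8.69 kg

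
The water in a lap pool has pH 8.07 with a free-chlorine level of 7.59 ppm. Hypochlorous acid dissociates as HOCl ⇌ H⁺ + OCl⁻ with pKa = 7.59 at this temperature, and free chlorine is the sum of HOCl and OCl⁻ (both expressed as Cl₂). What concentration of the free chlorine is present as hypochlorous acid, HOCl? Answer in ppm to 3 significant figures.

1.89 ppm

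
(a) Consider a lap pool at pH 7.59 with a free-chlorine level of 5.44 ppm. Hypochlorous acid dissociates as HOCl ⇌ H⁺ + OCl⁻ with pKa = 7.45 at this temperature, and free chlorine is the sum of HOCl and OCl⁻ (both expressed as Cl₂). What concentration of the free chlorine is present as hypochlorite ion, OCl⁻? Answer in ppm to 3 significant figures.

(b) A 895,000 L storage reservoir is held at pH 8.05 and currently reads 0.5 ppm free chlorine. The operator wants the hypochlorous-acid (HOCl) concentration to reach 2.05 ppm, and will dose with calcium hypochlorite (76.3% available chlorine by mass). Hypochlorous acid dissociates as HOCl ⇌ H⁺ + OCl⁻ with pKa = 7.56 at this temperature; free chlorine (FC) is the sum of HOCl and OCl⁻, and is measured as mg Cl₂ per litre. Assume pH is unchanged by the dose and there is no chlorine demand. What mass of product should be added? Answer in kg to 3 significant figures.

(a) [OCl⁻]/[HOCl] = 10^(pH − pKa) = 10^(7.59 − 7.45) = 10^0.14 = 1.38.
(a) Fraction as HOCl = 1 / (1 + 1.38) = 0.4201.
(a) OCl⁻ = (1 − 0.4201) × 5.44 ppm = 3.155 ppm.

(b) [OCl⁻]/[HOCl] = 10^(pH − pKa) = 10^(8.05 − 7.56) = 3.09; fraction as HOCl = 1/(1 + 3.09) = 0.2445.
(b) Free chlorine required for 2.05 ppm HOCl: 2.05 / 0.2445 = 8.385 ppm.
(b) FC to add: 8.385 − 0.5 = 7.885 mg/L as Cl₂.
(b) Cl₂ equivalent: 7.885 mg/L × 895,000 L = 7057 g.
(b) Product at 76.3% available Cl: 7057 / 0.763 = 9249 g.

(a) 3.15 ppm; (b) 9.25 kg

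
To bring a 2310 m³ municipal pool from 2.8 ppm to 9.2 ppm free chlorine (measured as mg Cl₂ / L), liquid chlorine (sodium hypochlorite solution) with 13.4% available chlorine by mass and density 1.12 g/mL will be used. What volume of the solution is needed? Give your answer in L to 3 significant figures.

98.5 L

Volume: 2310 m³ = 2,310,000 L.
Chlorine deficit: 9.2 − 2.8 = 6.4 ppm = 6.4 mg/L as Cl₂.
Cl₂ equivalent needed: 6.4 mg/L × 2,310,000 L = 14,780,000 mg = 14,780 g.
Product at 13.4% available chlorine: 14,780 / 0.134 = 110,300 g.
Volume at density 1.12 g/mL: 110,300 g ÷ 1.12 g/mL = 98,510 mL.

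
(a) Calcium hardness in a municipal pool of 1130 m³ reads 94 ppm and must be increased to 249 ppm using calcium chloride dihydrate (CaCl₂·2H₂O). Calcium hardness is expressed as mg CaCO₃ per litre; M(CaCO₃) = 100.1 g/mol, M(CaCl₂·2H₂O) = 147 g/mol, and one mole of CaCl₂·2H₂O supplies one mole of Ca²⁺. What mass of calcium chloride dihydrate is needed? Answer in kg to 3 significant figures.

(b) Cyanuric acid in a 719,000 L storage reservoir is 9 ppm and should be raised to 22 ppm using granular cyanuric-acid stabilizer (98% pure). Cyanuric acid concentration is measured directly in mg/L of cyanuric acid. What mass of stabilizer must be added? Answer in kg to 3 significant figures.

(a) 257 kg; (b) 9.54 kg

(a) Volume: 1130 m³ = 1,130,000 L.
(a) Hardness to add: (249 − 94) = 155 mg/L as CaCO₃ × 1,130,000 L = 175,200 g as CaCO₃.
(a) Moles of Ca²⁺ (1 mol Ca²⁺ ≡ 1 mol CaCO₃): 175,200 / 100.1 g/mol = 1750 mol.
(a) Mass of CaCl₂·2H₂O: 1750 × 147 = 257,200 g.

(b) CYA to add: (22 − 9) = 13 mg/L × 719,000 L = 9347 g cyanuric acid.
(b) At 98% purity: 9347 / 0.98 = 9538 g product.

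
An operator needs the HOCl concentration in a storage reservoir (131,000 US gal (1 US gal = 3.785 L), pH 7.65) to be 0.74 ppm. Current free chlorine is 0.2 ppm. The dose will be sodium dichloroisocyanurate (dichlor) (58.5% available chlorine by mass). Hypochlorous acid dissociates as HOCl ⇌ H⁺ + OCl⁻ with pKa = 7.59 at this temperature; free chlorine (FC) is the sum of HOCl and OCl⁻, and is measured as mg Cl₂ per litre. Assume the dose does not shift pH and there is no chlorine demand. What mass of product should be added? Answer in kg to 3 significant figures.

1.18 kg

Volume: 131,000 US gal × 3.785 L/gal = 495,835 L.
[OCl⁻]/[HOCl] = 10^(pH − pKa) = 10^(7.65 − 7.59) = 1.148; fraction as HOCl = 1/(1 + 1.148) = 0.4655.
Free chlorine required for 0.74 ppm HOCl: 0.74 / 0.4655 = 1.59 ppm.
FC to add: 1.59 − 0.2 = 1.39 mg/L as Cl₂.
Cl₂ equivalent: 1.39 mg/L × 495,835 L = 689 g.
Product at 58.5% available Cl: 689 / 0.585 = 1178 g.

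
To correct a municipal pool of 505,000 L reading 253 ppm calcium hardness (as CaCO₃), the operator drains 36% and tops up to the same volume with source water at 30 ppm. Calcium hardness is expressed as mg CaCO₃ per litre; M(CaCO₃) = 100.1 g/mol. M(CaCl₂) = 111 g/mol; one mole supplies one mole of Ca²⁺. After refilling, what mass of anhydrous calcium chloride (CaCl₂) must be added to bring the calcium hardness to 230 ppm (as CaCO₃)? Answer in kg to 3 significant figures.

After draining 36% and refilling: 253 × 0.64 + 30 × 0.36 = 172.72 ppm.
Deficit to target: 230 − 172.72 = 57.28 mg/L.
As CaCO₃: 57.28 mg/L × 505,000 L = 28,930 g; ÷ 100.1 = 289 mol Ca²⁺.
Mass: 289 × 111 = 32,080 g.

32.1 kg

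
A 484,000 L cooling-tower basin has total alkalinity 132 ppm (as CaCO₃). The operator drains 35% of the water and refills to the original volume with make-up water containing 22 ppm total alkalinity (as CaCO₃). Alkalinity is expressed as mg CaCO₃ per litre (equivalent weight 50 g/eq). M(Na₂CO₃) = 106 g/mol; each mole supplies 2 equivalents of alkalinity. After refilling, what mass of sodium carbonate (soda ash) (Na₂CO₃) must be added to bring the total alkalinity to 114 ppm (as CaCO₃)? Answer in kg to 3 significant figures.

10.5 kg

After draining 35% and refilling: 132 × 0.65 + 22 × 0.35 = 93.5 ppm.
Deficit to target: 114 − 93.5 = 20.5 mg/L.
As CaCO₃: 20.5 mg/L × 484,000 L = 9922 g; ÷ 50 g/eq ÷ 2 = 99.22 mol Na₂CO₃.
Mass: 99.22 × 106 = 10,520 g.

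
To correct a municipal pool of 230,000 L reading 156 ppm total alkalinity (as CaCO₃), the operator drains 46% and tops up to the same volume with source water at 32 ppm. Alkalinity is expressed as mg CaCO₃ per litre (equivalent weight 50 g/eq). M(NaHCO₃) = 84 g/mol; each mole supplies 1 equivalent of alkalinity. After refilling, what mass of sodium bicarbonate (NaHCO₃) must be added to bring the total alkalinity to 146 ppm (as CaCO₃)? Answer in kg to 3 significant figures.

18.2 kg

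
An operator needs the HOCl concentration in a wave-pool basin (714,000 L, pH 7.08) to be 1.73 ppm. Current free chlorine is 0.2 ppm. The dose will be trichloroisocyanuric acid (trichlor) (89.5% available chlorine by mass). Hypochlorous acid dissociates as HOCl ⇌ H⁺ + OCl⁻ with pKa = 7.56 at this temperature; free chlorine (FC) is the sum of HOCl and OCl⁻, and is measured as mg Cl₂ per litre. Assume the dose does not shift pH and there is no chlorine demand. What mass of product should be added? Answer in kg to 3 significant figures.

1.68 kg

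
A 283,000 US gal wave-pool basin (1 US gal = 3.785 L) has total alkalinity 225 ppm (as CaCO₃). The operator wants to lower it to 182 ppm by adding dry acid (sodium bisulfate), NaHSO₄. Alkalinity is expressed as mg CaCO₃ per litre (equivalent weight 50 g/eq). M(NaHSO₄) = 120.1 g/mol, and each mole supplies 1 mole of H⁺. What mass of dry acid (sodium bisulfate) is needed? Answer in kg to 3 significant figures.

111 kg

Volume: 283,000 US gal × 3.785 L/gal = 1,071,155 L.
Alkalinity to neutralize: (225 − 182) = 43 mg/L as CaCO₃ × 1,071,155 L = 46,060 g as CaCO₃.
Equivalents of H⁺ required: 46,060 ÷ 50 g/eq = 921.2 eq = 921.2 mol NaHSO₄.
Mass of NaHSO₄: 921.2 × 120.1 = 110,600 g.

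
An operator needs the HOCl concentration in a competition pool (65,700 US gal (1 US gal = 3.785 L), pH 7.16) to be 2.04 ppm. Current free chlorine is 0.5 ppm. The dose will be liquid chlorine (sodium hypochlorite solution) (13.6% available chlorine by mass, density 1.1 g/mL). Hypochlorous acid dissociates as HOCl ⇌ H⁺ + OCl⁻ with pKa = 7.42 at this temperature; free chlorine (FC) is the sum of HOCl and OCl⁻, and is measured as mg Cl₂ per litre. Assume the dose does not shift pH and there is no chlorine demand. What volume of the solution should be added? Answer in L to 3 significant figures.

4.42 L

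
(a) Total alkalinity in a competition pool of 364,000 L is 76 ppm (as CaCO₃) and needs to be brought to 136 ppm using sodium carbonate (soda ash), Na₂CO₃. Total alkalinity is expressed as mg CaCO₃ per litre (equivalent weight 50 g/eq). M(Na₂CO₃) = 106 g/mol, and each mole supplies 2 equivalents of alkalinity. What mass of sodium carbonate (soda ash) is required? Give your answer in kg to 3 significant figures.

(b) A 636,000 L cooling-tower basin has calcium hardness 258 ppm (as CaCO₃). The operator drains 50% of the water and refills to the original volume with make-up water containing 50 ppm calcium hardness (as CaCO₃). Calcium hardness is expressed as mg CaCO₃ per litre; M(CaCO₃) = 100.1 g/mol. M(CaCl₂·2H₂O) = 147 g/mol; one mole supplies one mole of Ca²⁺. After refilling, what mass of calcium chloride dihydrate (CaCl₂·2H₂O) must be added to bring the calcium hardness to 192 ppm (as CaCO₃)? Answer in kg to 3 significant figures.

(a) Alkalinity to add: (136 − 76) = 60 mg/L as CaCO₃ × 364,000 L = 21,840 g as CaCO₃.
(a) Equivalents: 21,840 g ÷ 50 g/eq = 436.8 eq.
(a) Each mole of Na₂CO₃ supplies 2 eq, so 436.8 / 2 = 218.4 mol.
(a) Mass: 218.4 mol × 106 g/mol = 23,150 g.

(b) After draining 50% and refilling: 258 × 0.50 + 50 × 0.50 = 154 ppm.
(b) Deficit to target: 192 − 154 = 38 mg/L.
(b) As CaCO₃: 38 mg/L × 636,000 L = 24,170 g; ÷ 100.1 = 241.4 mol Ca²⁺.
(b) Mass: 241.4 × 147 = 35,490 g.

(a) 23.2 kg; (b) 35.5 kg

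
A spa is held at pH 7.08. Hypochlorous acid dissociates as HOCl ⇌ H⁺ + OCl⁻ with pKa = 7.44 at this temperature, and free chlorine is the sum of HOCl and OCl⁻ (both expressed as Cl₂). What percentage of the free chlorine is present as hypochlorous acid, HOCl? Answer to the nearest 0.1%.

69.6%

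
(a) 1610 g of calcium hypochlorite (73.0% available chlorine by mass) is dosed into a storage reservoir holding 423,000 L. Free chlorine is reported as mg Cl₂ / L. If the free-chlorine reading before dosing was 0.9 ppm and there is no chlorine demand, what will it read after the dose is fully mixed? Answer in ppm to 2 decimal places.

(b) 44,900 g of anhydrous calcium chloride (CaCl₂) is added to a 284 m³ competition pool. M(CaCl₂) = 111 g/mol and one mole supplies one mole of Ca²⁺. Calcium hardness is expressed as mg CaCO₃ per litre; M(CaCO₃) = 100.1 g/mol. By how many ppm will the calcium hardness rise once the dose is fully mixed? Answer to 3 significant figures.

(a) Available chlorine delivered: 1610 g × 0.73 = 1175 g as Cl₂.
(a) Concentration rise: 1175 g / 423,000 L = 2.778 mg/L = 2.78 ppm.
(a) Final FC: 0.9 + 2.78 = 3.68 ppm.

(b) Volume: 284 m³ = 284,000 L.
(b) Moles of Ca²⁺: 44,900 g ÷ 111 g/mol = 404.5 mol.
(b) As CaCO₃: 404.5 mol × 100.1 g/mol = 40,490 g.
(b) Rise: 40,490 g / 284,000 L × 1000 = 142.6 mg/L.

(a) 3.68 ppm; (b) 143 ppm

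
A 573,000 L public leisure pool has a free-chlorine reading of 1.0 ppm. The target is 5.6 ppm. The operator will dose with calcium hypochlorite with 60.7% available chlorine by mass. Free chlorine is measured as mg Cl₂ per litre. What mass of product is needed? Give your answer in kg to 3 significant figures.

4.34 kg

Chlorine deficit: 5.6 − 1.0 = 4.6 ppm = 4.6 mg/L as Cl₂.
Cl₂ equivalent needed: 4.6 mg/L × 573,000 L = 2,636,000 mg = 2636 g.
Product at 60.7% available chlorine: 2636 / 0.607 = 4342 g.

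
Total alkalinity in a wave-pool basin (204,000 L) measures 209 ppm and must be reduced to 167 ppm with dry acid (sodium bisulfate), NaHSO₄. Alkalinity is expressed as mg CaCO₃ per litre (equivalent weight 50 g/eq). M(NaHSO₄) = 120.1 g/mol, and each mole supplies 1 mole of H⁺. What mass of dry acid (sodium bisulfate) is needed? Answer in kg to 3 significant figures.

Alkalinity to neutralize: (209 − 167) = 42 mg/L as CaCO₃ × 204,000 L = 8568 g as CaCO₃.
Equivalents of H⁺ required: 8568 ÷ 50 g/eq = 171.4 eq = 171.4 mol NaHSO₄.
Mass of NaHSO₄: 171.4 × 120.1 = 20,580 g.

20.6 kg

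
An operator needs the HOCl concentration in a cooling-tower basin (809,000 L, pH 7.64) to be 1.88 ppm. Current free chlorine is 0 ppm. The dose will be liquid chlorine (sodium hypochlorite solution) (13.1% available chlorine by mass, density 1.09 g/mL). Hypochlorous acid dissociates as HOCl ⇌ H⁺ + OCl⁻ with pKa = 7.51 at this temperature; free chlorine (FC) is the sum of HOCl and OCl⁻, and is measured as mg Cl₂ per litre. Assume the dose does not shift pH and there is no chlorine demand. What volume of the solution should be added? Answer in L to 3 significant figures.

[OCl⁻]/[HOCl] = 10^(pH − pKa) = 10^(7.64 − 7.51) = 1.349; fraction as HOCl = 1/(1 + 1.349) = 0.4257.
Free chlorine required for 1.88 ppm HOCl: 1.88 / 0.4257 = 4.416 ppm.
FC to add: 4.416 − 0 = 4.416 mg/L as Cl₂.
Cl₂ equivalent: 4.416 mg/L × 809,000 L = 3573 g.
Product at 13.1% available Cl: 3573 / 0.131 = 27,270 g.
Volume: 27,270 g ÷ 1.09 g/mL = 25,020 mL.

25.0 L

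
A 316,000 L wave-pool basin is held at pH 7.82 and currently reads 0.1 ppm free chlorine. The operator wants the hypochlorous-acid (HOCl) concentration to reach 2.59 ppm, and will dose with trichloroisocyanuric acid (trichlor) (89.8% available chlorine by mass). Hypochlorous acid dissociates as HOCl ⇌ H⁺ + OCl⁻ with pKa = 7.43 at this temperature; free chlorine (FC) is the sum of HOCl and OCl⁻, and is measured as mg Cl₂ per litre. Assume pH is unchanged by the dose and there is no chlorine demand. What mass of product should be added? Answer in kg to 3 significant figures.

3.11 kg

[OCl⁻]/[HOCl] = 10^(pH − pKa) = 10^(7.82 − 7.43) = 2.455; fraction as HOCl = 1/(1 + 2.455) = 0.2895.
Free chlorine required for 2.59 ppm HOCl: 2.59 / 0.2895 = 8.948 ppm.
FC to add: 8.948 − 0.1 = 8.848 mg/L as Cl₂.
Cl₂ equivalent: 8.848 mg/L × 316,000 L = 2796 g.
Product at 89.8% available Cl: 2796 / 0.898 = 3113 g.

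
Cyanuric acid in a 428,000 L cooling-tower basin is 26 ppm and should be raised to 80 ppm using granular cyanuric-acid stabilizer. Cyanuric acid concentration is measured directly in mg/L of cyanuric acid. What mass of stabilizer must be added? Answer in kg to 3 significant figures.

23.1 kg

CYA to add: (80 − 26) = 54 mg/L × 428,000 L = 23,110 g cyanuric acid.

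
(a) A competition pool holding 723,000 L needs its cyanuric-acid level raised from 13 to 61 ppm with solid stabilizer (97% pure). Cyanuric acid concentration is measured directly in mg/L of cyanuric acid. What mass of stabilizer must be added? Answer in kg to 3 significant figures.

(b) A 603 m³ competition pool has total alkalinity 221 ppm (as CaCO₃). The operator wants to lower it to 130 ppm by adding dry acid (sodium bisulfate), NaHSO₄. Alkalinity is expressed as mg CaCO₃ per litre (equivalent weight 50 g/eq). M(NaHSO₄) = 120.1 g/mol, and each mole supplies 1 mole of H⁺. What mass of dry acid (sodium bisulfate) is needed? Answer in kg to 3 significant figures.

(a) 35.8 kg; (b) 132 kg

(a) CYA to add: (61 − 13) = 48 mg/L × 723,000 L = 34,700 g cyanuric acid.
(a) At 97% purity: 34,700 / 0.97 = 35,780 g product.

(b) Volume: 603 m³ = 603,000 L.
(b) Alkalinity to neutralize: (221 − 130) = 91 mg/L as CaCO₃ × 603,000 L = 54,870 g as CaCO₃.
(b) Equivalents of H⁺ required: 54,870 ÷ 50 g/eq = 1097 eq = 1097 mol NaHSO₄.
(b) Mass of NaHSO₄: 1097 × 120.1 = 131,800 g.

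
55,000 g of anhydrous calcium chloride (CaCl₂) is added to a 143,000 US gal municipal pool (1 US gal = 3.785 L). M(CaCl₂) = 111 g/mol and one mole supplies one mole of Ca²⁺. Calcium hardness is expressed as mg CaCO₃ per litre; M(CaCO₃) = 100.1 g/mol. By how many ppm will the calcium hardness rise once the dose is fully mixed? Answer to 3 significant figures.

Volume: 143,000 US gal × 3.785 L/gal = 541,255 L.
Moles of Ca²⁺: 55,000 g ÷ 111 g/mol = 495.5 mol.
As CaCO₃: 495.5 mol × 100.1 g/mol = 49,600 g.
Rise: 49,600 g / 541,255 L × 1000 = 91.64 mg/L.

91.6 ppm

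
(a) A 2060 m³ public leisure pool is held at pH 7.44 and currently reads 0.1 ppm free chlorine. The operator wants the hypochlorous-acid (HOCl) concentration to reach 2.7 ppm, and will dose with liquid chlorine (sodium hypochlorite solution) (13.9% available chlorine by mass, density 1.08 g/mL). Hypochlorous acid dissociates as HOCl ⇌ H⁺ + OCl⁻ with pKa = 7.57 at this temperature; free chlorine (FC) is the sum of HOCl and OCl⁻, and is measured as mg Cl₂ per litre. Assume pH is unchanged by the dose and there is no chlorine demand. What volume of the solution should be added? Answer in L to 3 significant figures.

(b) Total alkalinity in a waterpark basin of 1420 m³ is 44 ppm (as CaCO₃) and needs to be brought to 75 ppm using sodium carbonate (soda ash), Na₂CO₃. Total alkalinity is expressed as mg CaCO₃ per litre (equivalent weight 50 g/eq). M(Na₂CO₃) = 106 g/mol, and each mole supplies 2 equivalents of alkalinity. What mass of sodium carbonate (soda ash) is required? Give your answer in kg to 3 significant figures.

(a) Volume: 2060 m³ = 2,060,000 L.
(a) [OCl⁻]/[HOCl] = 10^(pH − pKa) = 10^(7.44 − 7.57) = 0.7413; fraction as HOCl = 1/(1 + 0.7413) = 0.5743.
(a) Free chlorine required for 2.7 ppm HOCl: 2.7 / 0.5743 = 4.702 ppm.
(a) FC to add: 4.702 − 0.1 = 4.602 mg/L as Cl₂.
(a) Cl₂ equivalent: 4.602 mg/L × 2,060,000 L = 9479 g.
(a) Product at 13.9% available Cl: 9479 / 0.139 = 68,200 g.
(a) Volume: 68,200 g ÷ 1.08 g/mL = 63,140 mL.

(b) Volume: 1420 m³ = 1,420,000 L.
(b) Alkalinity to add: (75 − 44) = 31 mg/L as CaCO₃ × 1,420,000 L = 44,020 g as CaCO₃.
(b) Equivalents: 44,020 g ÷ 50 g/eq = 880.4 eq.
(b) Each mole of Na₂CO₃ supplies 2 eq, so 880.4 / 2 = 440.2 mol.
(b) Mass: 440.2 mol × 106 g/mol = 46,660 g.

(a) 63.1 L; (b) 46.7 kg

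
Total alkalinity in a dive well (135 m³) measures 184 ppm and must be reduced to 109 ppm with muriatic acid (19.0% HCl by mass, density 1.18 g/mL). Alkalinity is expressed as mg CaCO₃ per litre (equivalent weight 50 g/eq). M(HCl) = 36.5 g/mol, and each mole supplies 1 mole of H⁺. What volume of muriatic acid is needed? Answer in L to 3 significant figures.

Volume: 135 m³ = 135,000 L.
Alkalinity to neutralize: (184 − 109) = 75 mg/L as CaCO₃ × 135,000 L = 10,120 g as CaCO₃.
Equivalents of H⁺ required: 10,120 ÷ 50 g/eq = 202.5 eq = 202.5 mol HCl.
Mass of HCl: 202.5 × 36.5 = 7391 g.
Mass of 19.0% solution: 7391 / 0.19 = 38,900 g.
Volume: 38,900 g ÷ 1.18 g/mL = 32,970 mL.

33.0 L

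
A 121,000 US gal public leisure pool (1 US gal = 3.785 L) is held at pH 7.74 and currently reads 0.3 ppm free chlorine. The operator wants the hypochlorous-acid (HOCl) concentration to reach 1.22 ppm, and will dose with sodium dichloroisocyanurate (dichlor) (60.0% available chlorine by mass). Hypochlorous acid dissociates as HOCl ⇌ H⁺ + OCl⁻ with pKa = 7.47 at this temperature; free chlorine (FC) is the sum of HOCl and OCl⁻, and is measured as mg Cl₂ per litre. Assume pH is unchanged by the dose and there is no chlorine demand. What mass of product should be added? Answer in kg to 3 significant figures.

Volume: 121,000 US gal × 3.785 L/gal = 457,985 L.
[OCl⁻]/[HOCl] = 10^(pH − pKa) = 10^(7.74 − 7.47) = 1.862; fraction as HOCl = 1/(1 + 1.862) = 0.3494.
Free chlorine required for 1.22 ppm HOCl: 1.22 / 0.3494 = 3.492 ppm.
FC to add: 3.492 − 0.3 = 3.192 mg/L as Cl₂.
Cl₂ equivalent: 3.192 mg/L × 457,985 L = 1462 g.
Product at 60.0% available Cl: 1462 / 0.6 = 2436 g.

2.44 kg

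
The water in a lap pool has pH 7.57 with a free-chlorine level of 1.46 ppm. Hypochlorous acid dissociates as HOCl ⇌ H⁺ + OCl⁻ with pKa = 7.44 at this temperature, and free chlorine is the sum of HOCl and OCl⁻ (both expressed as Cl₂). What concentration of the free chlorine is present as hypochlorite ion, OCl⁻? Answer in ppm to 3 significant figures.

0.838 ppm

[OCl⁻]/[HOCl] = 10^(pH − pKa) = 10^(7.57 − 7.44) = 10^0.13 = 1.349.
Fraction as HOCl = 1 / (1 + 1.349) = 0.4257.
OCl⁻ = (1 − 0.4257) × 1.46 ppm = 0.8384 ppm.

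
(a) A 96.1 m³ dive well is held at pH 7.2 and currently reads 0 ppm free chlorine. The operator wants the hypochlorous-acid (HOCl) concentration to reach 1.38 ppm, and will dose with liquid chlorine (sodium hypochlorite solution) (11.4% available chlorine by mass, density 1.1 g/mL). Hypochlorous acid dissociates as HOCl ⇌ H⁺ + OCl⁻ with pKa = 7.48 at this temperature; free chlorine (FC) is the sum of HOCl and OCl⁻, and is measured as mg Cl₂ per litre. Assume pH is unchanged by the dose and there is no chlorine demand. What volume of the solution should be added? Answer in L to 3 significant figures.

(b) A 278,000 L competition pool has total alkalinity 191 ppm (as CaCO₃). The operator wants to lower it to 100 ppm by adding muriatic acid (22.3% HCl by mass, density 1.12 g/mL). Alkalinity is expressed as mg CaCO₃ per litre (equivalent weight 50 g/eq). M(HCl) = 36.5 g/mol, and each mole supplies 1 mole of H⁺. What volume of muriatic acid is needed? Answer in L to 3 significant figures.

(a) Volume: 96.1 m³ = 96,100 L.
(a) [OCl⁻]/[HOCl] = 10^(pH − pKa) = 10^(7.2 − 7.48) = 0.5248; fraction as HOCl = 1/(1 + 0.5248) = 0.6558.
(a) Free chlorine required for 1.38 ppm HOCl: 1.38 / 0.6558 = 2.104 ppm.
(a) FC to add: 2.104 − 0 = 2.104 mg/L as Cl₂.
(a) Cl₂ equivalent: 2.104 mg/L × 96,100 L = 202.2 g.
(a) Product at 11.4% available Cl: 202.2 / 0.114 = 1774 g.
(a) Volume: 1774 g ÷ 1.1 g/mL = 1613 mL.

(b) Alkalinity to neutralize: (191 − 100) = 91 mg/L as CaCO₃ × 278,000 L = 25,300 g as CaCO₃.
(b) Equivalents of H⁺ required: 25,300 ÷ 50 g/eq = 506 eq = 506 mol HCl.
(b) Mass of HCl: 506 × 36.5 = 18,470 g.
(b) Mass of 22.3% solution: 18,470 / 0.223 = 82,810 g.
(b) Volume: 82,810 g ÷ 1.12 g/mL = 73,940 mL.

(a) 1.61 L; (b) 73.9 L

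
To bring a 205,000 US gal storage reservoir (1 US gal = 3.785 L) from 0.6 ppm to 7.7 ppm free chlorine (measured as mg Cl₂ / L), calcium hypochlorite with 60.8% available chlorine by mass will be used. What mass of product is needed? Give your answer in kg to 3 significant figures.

9.06 kg

Volume: 205,000 US gal × 3.785 L/gal = 775,925 L.
Chlorine deficit: 7.7 − 0.6 = 7.1 ppm = 7.1 mg/L as Cl₂.
Cl₂ equivalent needed: 7.1 mg/L × 775,925 L = 5,509,000 mg = 5509 g.
Product at 60.8% available chlorine: 5509 / 0.608 = 9061 g.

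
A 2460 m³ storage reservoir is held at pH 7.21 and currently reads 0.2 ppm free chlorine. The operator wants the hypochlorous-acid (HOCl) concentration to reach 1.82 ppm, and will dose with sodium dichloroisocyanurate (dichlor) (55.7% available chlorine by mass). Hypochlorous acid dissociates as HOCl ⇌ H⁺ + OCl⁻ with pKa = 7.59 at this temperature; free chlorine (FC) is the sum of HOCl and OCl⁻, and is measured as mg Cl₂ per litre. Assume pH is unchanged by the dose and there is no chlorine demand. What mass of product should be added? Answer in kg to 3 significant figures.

Volume: 2460 m³ = 2,460,000 L.
[OCl⁻]/[HOCl] = 10^(pH − pKa) = 10^(7.21 − 7.59) = 0.4169; fraction as HOCl = 1/(1 + 0.4169) = 0.7058.
Free chlorine required for 1.82 ppm HOCl: 1.82 / 0.7058 = 2.579 ppm.
FC to add: 2.579 − 0.2 = 2.379 mg/L as Cl₂.
Cl₂ equivalent: 2.379 mg/L × 2,460,000 L = 5852 g.
Product at 55.7% available Cl: 5852 / 0.557 = 10,510 g.

10.5 kg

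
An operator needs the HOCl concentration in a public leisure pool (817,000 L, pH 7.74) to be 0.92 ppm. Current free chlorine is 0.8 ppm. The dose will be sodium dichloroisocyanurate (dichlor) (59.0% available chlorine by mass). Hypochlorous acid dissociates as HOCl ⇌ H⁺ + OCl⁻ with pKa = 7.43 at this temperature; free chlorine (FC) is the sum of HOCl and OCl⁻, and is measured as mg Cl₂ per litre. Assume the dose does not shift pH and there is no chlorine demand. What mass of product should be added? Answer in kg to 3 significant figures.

[OCl⁻]/[HOCl] = 10^(pH − pKa) = 10^(7.74 − 7.43) = 2.042; fraction as HOCl = 1/(1 + 2.042) = 0.3288.
Free chlorine required for 0.92 ppm HOCl: 0.92 / 0.3288 = 2.798 ppm.
FC to add: 2.798 − 0.8 = 1.998 mg/L as Cl₂.
Cl₂ equivalent: 1.998 mg/L × 817,000 L = 1633 g.
Product at 59.0% available Cl: 1633 / 0.59 = 2767 g.

2.77 kg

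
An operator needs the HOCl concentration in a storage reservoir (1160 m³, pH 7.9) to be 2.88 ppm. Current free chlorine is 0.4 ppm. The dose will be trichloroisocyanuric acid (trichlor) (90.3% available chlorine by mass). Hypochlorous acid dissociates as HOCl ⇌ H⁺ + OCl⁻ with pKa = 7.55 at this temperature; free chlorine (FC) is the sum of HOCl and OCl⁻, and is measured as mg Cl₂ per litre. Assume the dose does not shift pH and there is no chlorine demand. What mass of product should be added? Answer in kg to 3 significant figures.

Volume: 1160 m³ = 1,160,000 L.
[OCl⁻]/[HOCl] = 10^(pH − pKa) = 10^(7.9 − 7.55) = 2.239; fraction as HOCl = 1/(1 + 2.239) = 0.3088.
Free chlorine required for 2.88 ppm HOCl: 2.88 / 0.3088 = 9.328 ppm.
FC to add: 9.328 − 0.4 = 8.928 mg/L as Cl₂.
Cl₂ equivalent: 8.928 mg/L × 1,160,000 L = 10,360 g.
Product at 90.3% available Cl: 10,360 / 0.903 = 11,470 g.

11.5 kg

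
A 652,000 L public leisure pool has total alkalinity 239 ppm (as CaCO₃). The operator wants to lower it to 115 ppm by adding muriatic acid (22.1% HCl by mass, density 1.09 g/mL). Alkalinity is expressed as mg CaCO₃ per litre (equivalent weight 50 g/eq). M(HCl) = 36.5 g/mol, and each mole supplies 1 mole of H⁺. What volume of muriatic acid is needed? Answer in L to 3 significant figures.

245 L

Alkalinity to neutralize: (239 − 115) = 124 mg/L as CaCO₃ × 652,000 L = 80,850 g as CaCO₃.
Equivalents of H⁺ required: 80,850 ÷ 50 g/eq = 1617 eq = 1617 mol HCl.
Mass of HCl: 1617 × 36.5 = 59,020 g.
Mass of 22.1% solution: 59,020 / 0.221 = 267,100 g.
Volume: 267,100 g ÷ 1.09 g/mL = 245,000 mL.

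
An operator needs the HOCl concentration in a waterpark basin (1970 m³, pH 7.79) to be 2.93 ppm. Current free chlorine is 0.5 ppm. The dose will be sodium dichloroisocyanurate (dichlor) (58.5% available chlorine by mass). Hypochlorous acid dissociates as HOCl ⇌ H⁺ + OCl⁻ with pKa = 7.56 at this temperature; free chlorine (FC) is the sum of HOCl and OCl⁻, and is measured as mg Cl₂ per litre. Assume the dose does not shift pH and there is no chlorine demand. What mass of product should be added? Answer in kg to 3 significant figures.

Volume: 1970 m³ = 1,970,000 L.
[OCl⁻]/[HOCl] = 10^(pH − pKa) = 10^(7.79 − 7.56) = 1.698; fraction as HOCl = 1/(1 + 1.698) = 0.3706.
Free chlorine required for 2.93 ppm HOCl: 2.93 / 0.3706 = 7.906 ppm.
FC to add: 7.906 − 0.5 = 7.406 mg/L as Cl₂.
Cl₂ equivalent: 7.406 mg/L × 1,970,000 L = 14,590 g.
Product at 58.5% available Cl: 14,590 / 0.585 = 24,940 g.

24.9 kg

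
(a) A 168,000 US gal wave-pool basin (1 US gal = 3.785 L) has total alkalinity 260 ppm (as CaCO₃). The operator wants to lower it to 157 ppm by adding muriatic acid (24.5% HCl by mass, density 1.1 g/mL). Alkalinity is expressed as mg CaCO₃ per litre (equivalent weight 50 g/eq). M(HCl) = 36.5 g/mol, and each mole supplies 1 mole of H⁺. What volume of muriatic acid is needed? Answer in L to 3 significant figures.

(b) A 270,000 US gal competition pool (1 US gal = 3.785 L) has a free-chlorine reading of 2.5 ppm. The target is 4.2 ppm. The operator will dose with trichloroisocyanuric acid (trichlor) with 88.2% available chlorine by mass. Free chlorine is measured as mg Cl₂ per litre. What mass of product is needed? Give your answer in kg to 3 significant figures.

(a) Volume: 168,000 US gal × 3.785 L/gal = 635,880 L.
(a) Alkalinity to neutralize: (260 − 157) = 103 mg/L as CaCO₃ × 635,880 L = 65,500 g as CaCO₃.
(a) Equivalents of H⁺ required: 65,500 ÷ 50 g/eq = 1310 eq = 1310 mol HCl.
(a) Mass of HCl: 1310 × 36.5 = 47,810 g.
(a) Mass of 24.5% solution: 47,810 / 0.245 = 195,200 g.
(a) Volume: 195,200 g ÷ 1.1 g/mL = 177,400 mL.

(b) Volume: 270,000 US gal × 3.785 L/gal = 1,021,950 L.
(b) Chlorine deficit: 4.2 − 2.5 = 1.7 ppm = 1.7 mg/L as Cl₂.
(b) Cl₂ equivalent needed: 1.7 mg/L × 1,021,950 L = 1,737,000 mg = 1737 g.
(b) Product at 88.2% available chlorine: 1737 / 0.882 = 1970 g.

(a) 177 L; (b) 1.97 kg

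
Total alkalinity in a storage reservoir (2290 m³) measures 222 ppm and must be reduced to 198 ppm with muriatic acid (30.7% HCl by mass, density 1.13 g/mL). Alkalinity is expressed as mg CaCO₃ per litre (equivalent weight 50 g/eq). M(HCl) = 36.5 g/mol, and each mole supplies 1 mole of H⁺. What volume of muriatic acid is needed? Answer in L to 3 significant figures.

116 L

Volume: 2290 m³ = 2,290,000 L.
Alkalinity to neutralize: (222 − 198) = 24 mg/L as CaCO₃ × 2,290,000 L = 54,960 g as CaCO₃.
Equivalents of H⁺ required: 54,960 ÷ 50 g/eq = 1099 eq = 1099 mol HCl.
Mass of HCl: 1099 × 36.5 = 40,120 g.
Mass of 30.7% solution: 40,120 / 0.307 = 130,700 g.
Volume: 130,700 g ÷ 1.13 g/mL = 115,700 mL.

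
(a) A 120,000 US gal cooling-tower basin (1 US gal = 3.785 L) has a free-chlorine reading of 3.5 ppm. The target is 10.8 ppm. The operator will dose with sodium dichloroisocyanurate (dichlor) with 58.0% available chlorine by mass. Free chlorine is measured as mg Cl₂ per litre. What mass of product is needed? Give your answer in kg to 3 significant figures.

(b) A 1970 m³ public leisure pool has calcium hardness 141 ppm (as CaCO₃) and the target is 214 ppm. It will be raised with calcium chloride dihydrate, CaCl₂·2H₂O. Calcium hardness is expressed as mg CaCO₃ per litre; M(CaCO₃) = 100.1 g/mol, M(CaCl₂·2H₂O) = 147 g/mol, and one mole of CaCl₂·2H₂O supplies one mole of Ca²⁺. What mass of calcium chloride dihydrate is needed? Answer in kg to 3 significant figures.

(a) Volume: 120,000 US gal × 3.785 L/gal = 454,200 L.
(a) Chlorine deficit: 10.8 − 3.5 = 7.3 ppm = 7.3 mg/L as Cl₂.
(a) Cl₂ equivalent needed: 7.3 mg/L × 454,200 L = 3,316,000 mg = 3316 g.
(a) Product at 58.0% available chlorine: 3316 / 0.58 = 5717 g.

(b) Volume: 1970 m³ = 1,970,000 L.
(b) Hardness to add: (214 − 141) = 73 mg/L as CaCO₃ × 1,970,000 L = 143,800 g as CaCO₃.
(b) Moles of Ca²⁺ (1 mol Ca²⁺ ≡ 1 mol CaCO₃): 143,800 / 100.1 g/mol = 1437 mol.
(b) Mass of CaCl₂·2H₂O: 1437 × 147 = 211,200 g.

(a) 5.72 kg; (b) 211 kg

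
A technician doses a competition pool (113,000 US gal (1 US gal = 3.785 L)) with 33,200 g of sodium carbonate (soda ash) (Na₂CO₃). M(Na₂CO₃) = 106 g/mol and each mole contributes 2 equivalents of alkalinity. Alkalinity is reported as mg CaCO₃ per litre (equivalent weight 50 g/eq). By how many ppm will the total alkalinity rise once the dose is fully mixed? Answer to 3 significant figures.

Volume: 113,000 US gal × 3.785 L/gal = 427,705 L.
Moles of Na₂CO₃: 33,200 g ÷ 106 g/mol = 313.2 mol → 626.4 eq of alkalinity.
As CaCO₃: 626.4 eq × 50 g/eq = 31,320 g.
Rise: 31,320 g / 427,705 L × 1000 = 73.23 mg/L.

73.2 ppm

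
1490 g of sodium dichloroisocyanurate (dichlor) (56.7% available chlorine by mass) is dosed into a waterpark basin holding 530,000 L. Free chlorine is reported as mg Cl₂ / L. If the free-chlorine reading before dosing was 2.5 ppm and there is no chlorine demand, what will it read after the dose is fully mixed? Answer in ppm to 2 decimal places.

4.09 ppm

Available chlorine delivered: 1490 g × 0.567 = 844.8 g as Cl₂.
Concentration rise: 844.8 g / 530,000 L = 1.594 mg/L = 1.59 ppm.
Final FC: 2.5 + 1.59 = 4.09 ppm.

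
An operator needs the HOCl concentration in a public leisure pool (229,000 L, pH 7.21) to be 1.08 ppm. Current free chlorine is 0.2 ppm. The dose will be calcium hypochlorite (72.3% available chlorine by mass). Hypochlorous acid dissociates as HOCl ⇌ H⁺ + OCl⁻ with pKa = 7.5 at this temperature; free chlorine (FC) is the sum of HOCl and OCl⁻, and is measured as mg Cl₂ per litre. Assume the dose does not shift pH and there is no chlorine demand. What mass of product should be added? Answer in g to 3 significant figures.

454 g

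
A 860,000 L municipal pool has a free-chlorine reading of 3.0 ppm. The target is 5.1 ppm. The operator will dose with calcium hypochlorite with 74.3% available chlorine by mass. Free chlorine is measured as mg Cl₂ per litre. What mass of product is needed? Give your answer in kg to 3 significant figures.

2.43 kg

Chlorine deficit: 5.1 − 3.0 = 2.1 ppm = 2.1 mg/L as Cl₂.
Cl₂ equivalent needed: 2.1 mg/L × 860,000 L = 1,806,000 mg = 1806 g.
Product at 74.3% available chlorine: 1806 / 0.743 = 2431 g.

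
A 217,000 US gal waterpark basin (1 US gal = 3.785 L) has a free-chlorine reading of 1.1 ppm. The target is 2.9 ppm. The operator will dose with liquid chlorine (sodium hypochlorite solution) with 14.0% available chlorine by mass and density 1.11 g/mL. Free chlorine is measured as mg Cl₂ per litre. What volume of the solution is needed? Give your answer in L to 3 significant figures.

9.51 L

Volume: 217,000 US gal × 3.785 L/gal = 821,345 L.
Chlorine deficit: 2.9 − 1.1 = 1.8 ppm = 1.8 mg/L as Cl₂.
Cl₂ equivalent needed: 1.8 mg/L × 821,345 L = 1,478,000 mg = 1478 g.
Product at 14.0% available chlorine: 1478 / 0.14 = 10,560 g.
Volume at density 1.11 g/mL: 10,560 g ÷ 1.11 g/mL = 9514 mL.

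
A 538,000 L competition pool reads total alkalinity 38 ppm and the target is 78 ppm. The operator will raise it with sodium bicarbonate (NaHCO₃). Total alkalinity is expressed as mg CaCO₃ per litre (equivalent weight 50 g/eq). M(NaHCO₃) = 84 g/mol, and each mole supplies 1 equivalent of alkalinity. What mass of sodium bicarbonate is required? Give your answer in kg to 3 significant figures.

Alkalinity to add: (78 − 38) = 40 mg/L as CaCO₃ × 538,000 L = 21,520 g as CaCO₃.
Equivalents: 21,520 g ÷ 50 g/eq = 430.4 eq.
NaHCO₃ supplies 1 eq per mole → 430.4 mol.
Mass: 430.4 mol × 84 g/mol = 36,150 g.

36.2 kg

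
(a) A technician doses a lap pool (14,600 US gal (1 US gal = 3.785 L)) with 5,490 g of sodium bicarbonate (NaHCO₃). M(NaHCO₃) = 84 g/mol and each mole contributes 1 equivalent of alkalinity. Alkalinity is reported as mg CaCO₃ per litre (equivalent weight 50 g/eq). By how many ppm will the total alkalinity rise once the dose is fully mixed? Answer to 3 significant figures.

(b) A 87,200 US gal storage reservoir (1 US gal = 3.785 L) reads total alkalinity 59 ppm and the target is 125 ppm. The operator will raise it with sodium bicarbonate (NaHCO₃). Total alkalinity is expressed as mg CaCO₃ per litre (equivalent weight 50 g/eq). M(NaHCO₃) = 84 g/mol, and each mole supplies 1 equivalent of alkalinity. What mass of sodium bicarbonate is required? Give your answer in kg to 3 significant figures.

(a) 59.1 ppm; (b) 36.6 kg

(a) Volume: 14,600 US gal × 3.785 L/gal = 55,261 L.
(a) Moles of NaHCO₃: 5,490 g ÷ 84 g/mol = 65.36 mol → 65.36 eq of alkalinity.
(a) As CaCO₃: 65.36 eq × 50 g/eq = 3268 g.
(a) Rise: 3268 g / 55,261 L × 1000 = 59.13 mg/L.

(b) Volume: 87,200 US gal × 3.785 L/gal = 330,052 L.
(b) Alkalinity to add: (125 − 59) = 66 mg/L as CaCO₃ × 330,052 L = 21,780 g as CaCO₃.
(b) Equivalents: 21,780 g ÷ 50 g/eq = 435.7 eq.
(b) NaHCO₃ supplies 1 eq per mole → 435.7 mol.
(b) Mass: 435.7 mol × 84 g/mol = 36,600 g.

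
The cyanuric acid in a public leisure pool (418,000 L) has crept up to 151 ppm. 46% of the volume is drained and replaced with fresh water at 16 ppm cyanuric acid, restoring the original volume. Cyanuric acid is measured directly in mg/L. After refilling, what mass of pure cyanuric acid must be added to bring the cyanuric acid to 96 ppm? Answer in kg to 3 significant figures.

After draining 46% and refilling: 151 × 0.54 + 16 × 0.46 = 88.9 ppm.
Deficit to target: 96 − 88.9 = 7.1 mg/L.
Mass: 7.1 mg/L × 418,000 L = 2968 g cyanuric acid.

2.97 kg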